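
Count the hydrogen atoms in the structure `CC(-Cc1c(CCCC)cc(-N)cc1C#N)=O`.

Hydrogens are implicit in SMILES; fill each atom to its normal valence:
  4 × C: 2 H each → 8
  4 × C (aromatic): no H
  2 × C: 3 H each → 6
  2 × C (aromatic): 1 H each → 2
  2 × C: no H
  1 × N: 2 H
  1 × N: no H
  1 × O: no H
  Total hydrogens = 18.

18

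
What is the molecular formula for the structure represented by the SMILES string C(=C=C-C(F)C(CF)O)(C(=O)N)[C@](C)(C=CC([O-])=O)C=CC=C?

C16H18F2NO4-

Heavy atoms from the SMILES: 16 C, 2 F, 1 N, 4 O.
Implicit hydrogens by atom environment:
  8 × C: 1 H each → 8
  5 × C: no H
  2 × C: 2 H each → 4
  2 × F: no H
  2 × O: no H
  1 × C: 3 H
  1 × N: 2 H
  1 × O: 1 H
  1 × O (charge -1): no H
  Total hydrogens = 18.
Net charge -1.
Molecular formula: C16H18F2NO4-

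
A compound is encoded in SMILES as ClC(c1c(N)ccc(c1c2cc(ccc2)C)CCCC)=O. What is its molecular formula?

Heavy atoms from the SMILES: 18 C, 1 Cl, 1 N, 1 O.
Implicit hydrogens by atom environment:
  6 × C (aromatic): 1 H each → 6
  6 × C (aromatic): no H
  3 × C: 2 H each → 6
  2 × C: 3 H each → 6
  1 × C: no H
  1 × Cl: no H
  1 × N: 2 H
  1 × O: no H
  Total hydrogens = 20.
Molecular formula: C18H20ClNO

C18H20ClNO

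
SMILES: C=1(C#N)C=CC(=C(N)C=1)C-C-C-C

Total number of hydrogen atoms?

Hydrogens are implicit in SMILES; fill each atom to its normal valence:
  3 × C: 2 H each → 6
  3 × C (aromatic): 1 H each → 3
  3 × C (aromatic): no H
  1 × C: 3 H
  1 × C: no H
  1 × N: 2 H
  1 × N: no H
  Total hydrogens = 14.

14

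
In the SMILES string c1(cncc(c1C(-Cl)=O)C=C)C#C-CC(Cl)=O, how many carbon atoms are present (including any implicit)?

12

The symbol for carbon appears 12 times in the SMILES. Lowercase c denotes aromatic carbon and counts toward C.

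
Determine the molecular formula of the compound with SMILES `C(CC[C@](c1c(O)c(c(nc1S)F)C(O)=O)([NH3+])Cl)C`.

Heavy atoms from the SMILES: 11 C, 1 Cl, 1 F, 2 N, 3 O, 1 S.
Implicit hydrogens by atom environment:
  5 × C (aromatic): no H
  3 × C: 2 H each → 6
  2 × C: no H
  2 × O: 1 H each → 2
  1 × C: 3 H
  1 × Cl: no H
  1 × F: no H
  1 × N (charge +1): 3 H
  1 × N (aromatic): no H
  1 × O: no H
  1 × S: 1 H
  Total hydrogens = 15.
Net charge +1.
Molecular formula: C11H15ClFN2O3S+

C11H15ClFN2O3S+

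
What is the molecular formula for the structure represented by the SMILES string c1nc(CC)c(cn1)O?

Heavy atoms from the SMILES: 6 C, 2 N, 1 O.
Implicit hydrogens by atom environment:
  2 × C (aromatic): 1 H each → 2
  2 × C (aromatic): no H
  2 × N (aromatic): no H
  1 × C: 3 H
  1 × C: 2 H
  1 × O: 1 H
  Total hydrogens = 8.
Molecular formula: C6H8N2O

C6H8N2O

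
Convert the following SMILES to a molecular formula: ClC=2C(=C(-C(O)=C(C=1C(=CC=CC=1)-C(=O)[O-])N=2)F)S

C12H6ClFNO3S-

Heavy atoms from the SMILES: 12 C, 1 Cl, 1 F, 1 N, 3 O, 1 S.
Implicit hydrogens by atom environment:
  7 × C (aromatic): no H
  4 × C (aromatic): 1 H each → 4
  1 × C: no H
  1 × Cl: no H
  1 × F: no H
  1 × N (aromatic): no H
  1 × O: 1 H
  1 × O: no H
  1 × O (charge -1): no H
  1 × S: 1 H
  Total hydrogens = 6.
Net charge -1.
Molecular formula: C12H6ClFNO3S-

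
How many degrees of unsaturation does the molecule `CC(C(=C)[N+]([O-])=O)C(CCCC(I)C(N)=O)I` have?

3

Molecular formula from the SMILES: C10H16I2N2O3.
DoU = (2C + 2 + N − H − X)/2 = (2·10 + 2 + 2 − 16 − 2)/2 = 6/2 = 3.
(Structurally: 0 ring(s) + 3 π bond(s) = 3.)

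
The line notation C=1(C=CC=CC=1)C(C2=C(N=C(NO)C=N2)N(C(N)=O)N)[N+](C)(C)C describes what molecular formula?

Heavy atoms from the SMILES: 15 C, 7 N, 2 O.
Implicit hydrogens by atom environment:
  6 × C (aromatic): 1 H each → 6
  4 × C (aromatic): no H
  3 × C: 3 H each → 9
  2 × N: 2 H each → 4
  2 × N (aromatic): no H
  1 × C: 1 H
  1 × C: no H
  1 × N: 1 H
  1 × N: no H
  1 × N (charge +1): no H
  1 × O: 1 H
  1 × O: no H
  Total hydrogens = 22.
Net charge +1.
Molecular formula: C15H22N7O2+

C15H22N7O2+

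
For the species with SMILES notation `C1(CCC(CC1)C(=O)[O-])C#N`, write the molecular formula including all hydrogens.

C8H10NO2-

Heavy atoms from the SMILES: 8 C, 1 N, 2 O.
Implicit hydrogens by atom environment:
  4 × C: 2 H each → 8
  2 × C: 1 H each → 2
  2 × C: no H
  1 × N: no H
  1 × O: no H
  1 × O (charge -1): no H
  Total hydrogens = 10.
Net charge -1.
Molecular formula: C8H10NO2-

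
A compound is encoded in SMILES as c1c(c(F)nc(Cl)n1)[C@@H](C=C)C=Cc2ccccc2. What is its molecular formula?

C15H12ClFN2

Heavy atoms from the SMILES: 15 C, 1 Cl, 1 F, 2 N.
Implicit hydrogens by atom environment:
  6 × C (aromatic): 1 H each → 6
  4 × C: 1 H each → 4
  4 × C (aromatic): no H
  2 × N (aromatic): no H
  1 × C: 2 H
  1 × Cl: no H
  1 × F: no H
  Total hydrogens = 12.
Molecular formula: C15H12ClFN2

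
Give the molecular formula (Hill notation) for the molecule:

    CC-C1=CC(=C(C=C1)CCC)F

Heavy atoms from the SMILES: 11 C, 1 F.
Implicit hydrogens by atom environment:
  3 × C: 2 H each → 6
  3 × C (aromatic): 1 H each → 3
  3 × C (aromatic): no H
  2 × C: 3 H each → 6
  1 × F: no H
  Total hydrogens = 15.
Molecular formula: C11H15F

C11H15F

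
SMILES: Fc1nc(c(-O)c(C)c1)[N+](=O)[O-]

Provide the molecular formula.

Heavy atoms from the SMILES: 6 C, 1 F, 2 N, 3 O.
Implicit hydrogens by atom environment:
  4 × C (aromatic): no H
  1 × C: 3 H
  1 × C (aromatic): 1 H
  1 × F: no H
  1 × N (aromatic): no H
  1 × N (charge +1): no H
  1 × O: 1 H
  1 × O: no H
  1 × O (charge -1): no H
  Total hydrogens = 5.
Molecular formula: C6H5FN2O3

C6H5FN2O3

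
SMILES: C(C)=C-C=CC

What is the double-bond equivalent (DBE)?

2

Molecular formula from the SMILES: C6H10.
DoU = (2C + 2 + N − H − X)/2 = (2·6 + 2 + 0 − 10 − 0)/2 = 4/2 = 2.
(Structurally: 0 ring(s) + 2 π bond(s) = 2.)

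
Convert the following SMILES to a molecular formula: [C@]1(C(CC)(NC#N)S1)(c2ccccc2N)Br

Heavy atoms from the SMILES: 1 Br, 11 C, 3 N, 1 S.
Implicit hydrogens by atom environment:
  4 × C (aromatic): 1 H each → 4
  3 × C: no H
  2 × C (aromatic): no H
  1 × Br: no H
  1 × C: 3 H
  1 × C: 2 H
  1 × N: 2 H
  1 × N: 1 H
  1 × N: no H
  1 × S: no H
  Total hydrogens = 12.
Molecular formula: C11H12BrN3S

C11H12BrN3S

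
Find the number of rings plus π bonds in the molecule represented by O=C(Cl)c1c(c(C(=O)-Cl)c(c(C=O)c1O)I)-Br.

7

Molecular formula from the SMILES: C9H2BrCl2IO4.
DoU = (2C + 2 + N − H − X)/2 = (2·9 + 2 + 0 − 2 − 4)/2 = 14/2 = 7.
(Structurally: 1 ring(s) + 6 π bond(s) = 7.)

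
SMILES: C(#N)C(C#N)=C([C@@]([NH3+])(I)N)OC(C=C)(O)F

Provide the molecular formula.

Heavy atoms from the SMILES: 8 C, 1 F, 1 I, 4 N, 2 O.
Implicit hydrogens by atom environment:
  6 × C: no H
  2 × N: no H
  1 × C: 2 H
  1 × C: 1 H
  1 × F: no H
  1 × I: no H
  1 × N (charge +1): 3 H
  1 × N: 2 H
  1 × O: 1 H
  1 × O: no H
  Total hydrogens = 9.
Net charge +1.
Molecular formula: C8H9FIN4O2+

C8H9FIN4O2+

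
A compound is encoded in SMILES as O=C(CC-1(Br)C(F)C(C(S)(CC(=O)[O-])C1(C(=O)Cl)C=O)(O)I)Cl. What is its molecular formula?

Heavy atoms from the SMILES: 1 Br, 11 C, 2 Cl, 1 F, 1 I, 6 O, 1 S.
Implicit hydrogens by atom environment:
  7 × C: no H
  4 × O: no H
  2 × C: 2 H each → 4
  2 × C: 1 H each → 2
  2 × Cl: no H
  1 × Br: no H
  1 × F: no H
  1 × I: no H
  1 × O: 1 H
  1 × O (charge -1): no H
  1 × S: 1 H
  Total hydrogens = 8.
Net charge -1.
Molecular formula: C11H8BrCl2FIO6S-

C11H8BrCl2FIO6S-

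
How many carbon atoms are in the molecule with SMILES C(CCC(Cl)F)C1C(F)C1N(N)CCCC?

11

The symbol for carbon appears 11 times in the SMILES. (Cl is a single chlorine, not C + l.)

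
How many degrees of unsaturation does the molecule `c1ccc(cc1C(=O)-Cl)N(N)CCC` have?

Molecular formula from the SMILES: C10H13ClN2O.
DoU = (2C + 2 + N − H − X)/2 = (2·10 + 2 + 2 − 13 − 1)/2 = 10/2 = 5.
(Structurally: 1 ring(s) + 4 π bond(s) = 5.)

5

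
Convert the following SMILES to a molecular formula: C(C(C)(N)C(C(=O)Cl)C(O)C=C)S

Heavy atoms from the SMILES: 8 C, 1 Cl, 1 N, 2 O, 1 S.
Implicit hydrogens by atom environment:
  3 × C: 1 H each → 3
  2 × C: 2 H each → 4
  2 × C: no H
  1 × C: 3 H
  1 × Cl: no H
  1 × N: 2 H
  1 × O: 1 H
  1 × O: no H
  1 × S: 1 H
  Total hydrogens = 14.
Molecular formula: C8H14ClNO2S

C8H14ClNO2S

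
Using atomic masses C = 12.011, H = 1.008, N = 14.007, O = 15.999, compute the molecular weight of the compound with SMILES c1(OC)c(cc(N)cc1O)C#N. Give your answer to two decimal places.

164.16

Molecular formula: C8H8N2O2.
M = 8×12.011 + 8×1.008 + 2×14.007 + 2×15.999 = 164.16 g/mol.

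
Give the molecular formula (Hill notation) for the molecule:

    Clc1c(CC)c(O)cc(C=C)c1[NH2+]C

C11H15ClNO+

Heavy atoms from the SMILES: 11 C, 1 Cl, 1 N, 1 O.
Implicit hydrogens by atom environment:
  5 × C (aromatic): no H
  2 × C: 3 H each → 6
  2 × C: 2 H each → 4
  1 × C (aromatic): 1 H
  1 × C: 1 H
  1 × Cl: no H
  1 × N (charge +1): 2 H
  1 × O: 1 H
  Total hydrogens = 15.
Net charge +1.
Molecular formula: C11H15ClNO+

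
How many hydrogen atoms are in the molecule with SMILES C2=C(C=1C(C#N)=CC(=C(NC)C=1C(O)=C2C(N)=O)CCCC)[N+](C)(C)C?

27

Hydrogens are implicit in SMILES; fill each atom to its normal valence:
  8 × C (aromatic): no H
  5 × C: 3 H each → 15
  3 × C: 2 H each → 6
  2 × C (aromatic): 1 H each → 2
  2 × C: no H
  1 × N: 2 H
  1 × N: 1 H
  1 × N: no H
  1 × N (charge +1): no H
  1 × O: 1 H
  1 × O: no H
  Total hydrogens = 27.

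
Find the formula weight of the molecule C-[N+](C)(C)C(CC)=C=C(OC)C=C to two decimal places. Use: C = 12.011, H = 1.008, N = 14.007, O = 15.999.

182.29

Molecular formula: C11H20NO+.
M = 11×12.011 + 20×1.008 + 1×14.007 + 1×15.999 = 182.29 g/mol.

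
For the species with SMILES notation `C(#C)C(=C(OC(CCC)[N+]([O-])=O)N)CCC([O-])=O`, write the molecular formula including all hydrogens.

C11H15N2O5-

Heavy atoms from the SMILES: 11 C, 2 N, 5 O.
Implicit hydrogens by atom environment:
  4 × C: 2 H each → 8
  4 × C: no H
  3 × O: no H
  2 × C: 1 H each → 2
  2 × O (charge -1): no H
  1 × C: 3 H
  1 × N: 2 H
  1 × N (charge +1): no H
  Total hydrogens = 15.
Net charge -1.
Molecular formula: C11H15N2O5-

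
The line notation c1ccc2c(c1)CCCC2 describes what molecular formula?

C10H12

Heavy atoms from the SMILES: 10 C.
Implicit hydrogens by atom environment:
  4 × C: 2 H each → 8
  4 × C (aromatic): 1 H each → 4
  2 × C (aromatic): no H
  Total hydrogens = 12.
Molecular formula: C10H12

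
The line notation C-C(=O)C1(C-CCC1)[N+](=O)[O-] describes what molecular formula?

C7H11NO3

Heavy atoms from the SMILES: 7 C, 1 N, 3 O.
Implicit hydrogens by atom environment:
  4 × C: 2 H each → 8
  2 × C: no H
  2 × O: no H
  1 × C: 3 H
  1 × N (charge +1): no H
  1 × O (charge -1): no H
  Total hydrogens = 11.
Molecular formula: C7H11NO3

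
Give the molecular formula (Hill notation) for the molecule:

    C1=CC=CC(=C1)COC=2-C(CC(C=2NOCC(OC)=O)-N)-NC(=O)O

C16H21N3O6

Heavy atoms from the SMILES: 16 C, 3 N, 6 O.
Implicit hydrogens by atom environment:
  5 × C (aromatic): 1 H each → 5
  5 × O: no H
  4 × C: no H
  3 × C: 2 H each → 6
  2 × C: 1 H each → 2
  2 × N: 1 H each → 2
  1 × C: 3 H
  1 × C (aromatic): no H
  1 × N: 2 H
  1 × O: 1 H
  Total hydrogens = 21.
Molecular formula: C16H21N3O6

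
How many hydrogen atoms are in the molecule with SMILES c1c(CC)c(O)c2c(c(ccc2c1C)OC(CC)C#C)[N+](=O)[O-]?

Hydrogens are implicit in SMILES; fill each atom to its normal valence:
  7 × C (aromatic): no H
  3 × C: 3 H each → 9
  3 × C (aromatic): 1 H each → 3
  2 × C: 2 H each → 4
  2 × C: 1 H each → 2
  2 × O: no H
  1 × C: no H
  1 × N (charge +1): no H
  1 × O: 1 H
  1 × O (charge -1): no H
  Total hydrogens = 19.

19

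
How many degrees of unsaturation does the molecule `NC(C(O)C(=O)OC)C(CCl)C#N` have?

Molecular formula from the SMILES: C7H11ClN2O3.
DoU = (2C + 2 + N − H − X)/2 = (2·7 + 2 + 2 − 11 − 1)/2 = 6/2 = 3.
(Structurally: 0 ring(s) + 3 π bond(s) = 3.)

3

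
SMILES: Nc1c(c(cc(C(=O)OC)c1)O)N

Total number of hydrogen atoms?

Hydrogens are implicit in SMILES; fill each atom to its normal valence:
  4 × C (aromatic): no H
  2 × C (aromatic): 1 H each → 2
  2 × N: 2 H each → 4
  2 × O: no H
  1 × C: 3 H
  1 × C: no H
  1 × O: 1 H
  Total hydrogens = 10.

10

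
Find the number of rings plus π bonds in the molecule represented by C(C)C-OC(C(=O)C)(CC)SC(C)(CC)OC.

Molecular formula from the SMILES: C13H26O3S.
DoU = (2C + 2 + N − H − X)/2 = (2·13 + 2 + 0 − 26 − 0)/2 = 2/2 = 1.
(Structurally: 0 ring(s) + 1 π bond(s) = 1.)

1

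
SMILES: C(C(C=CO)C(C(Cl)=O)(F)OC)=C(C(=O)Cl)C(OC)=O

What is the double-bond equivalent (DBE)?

Molecular formula from the SMILES: C11H11Cl2FO6.
DoU = (2C + 2 + N − H − X)/2 = (2·11 + 2 + 0 − 11 − 3)/2 = 10/2 = 5.
(Structurally: 0 ring(s) + 5 π bond(s) = 5.)

5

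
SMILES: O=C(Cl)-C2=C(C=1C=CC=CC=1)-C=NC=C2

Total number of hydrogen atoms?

8

Hydrogens are implicit in SMILES; fill each atom to its normal valence:
  8 × C (aromatic): 1 H each → 8
  3 × C (aromatic): no H
  1 × C: no H
  1 × Cl: no H
  1 × N (aromatic): no H
  1 × O: no H
  Total hydrogens = 8.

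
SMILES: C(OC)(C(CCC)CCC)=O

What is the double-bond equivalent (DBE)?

Molecular formula from the SMILES: C9H18O2.
DoU = (2C + 2 + N − H − X)/2 = (2·9 + 2 + 0 − 18 − 0)/2 = 2/2 = 1.
(Structurally: 0 ring(s) + 1 π bond(s) = 1.)

1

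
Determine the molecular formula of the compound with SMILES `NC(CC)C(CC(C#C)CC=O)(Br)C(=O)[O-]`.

C11H15BrNO3-

Heavy atoms from the SMILES: 1 Br, 11 C, 1 N, 3 O.
Implicit hydrogens by atom environment:
  4 × C: 1 H each → 4
  3 × C: 2 H each → 6
  3 × C: no H
  2 × O: no H
  1 × Br: no H
  1 × C: 3 H
  1 × N: 2 H
  1 × O (charge -1): no H
  Total hydrogens = 15.
Net charge -1.
Molecular formula: C11H15BrNO3-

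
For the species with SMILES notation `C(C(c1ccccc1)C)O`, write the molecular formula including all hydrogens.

Heavy atoms from the SMILES: 9 C, 1 O.
Implicit hydrogens by atom environment:
  5 × C (aromatic): 1 H each → 5
  1 × C: 3 H
  1 × C: 2 H
  1 × C: 1 H
  1 × C (aromatic): no H
  1 × O: 1 H
  Total hydrogens = 12.
Molecular formula: C9H12O

C9H12O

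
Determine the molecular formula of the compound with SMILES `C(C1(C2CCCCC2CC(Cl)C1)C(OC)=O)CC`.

C15H25ClO2

Heavy atoms from the SMILES: 15 C, 1 Cl, 2 O.
Implicit hydrogens by atom environment:
  8 × C: 2 H each → 16
  3 × C: 1 H each → 3
  2 × C: 3 H each → 6
  2 × C: no H
  2 × O: no H
  1 × Cl: no H
  Total hydrogens = 25.
Molecular formula: C15H25ClO2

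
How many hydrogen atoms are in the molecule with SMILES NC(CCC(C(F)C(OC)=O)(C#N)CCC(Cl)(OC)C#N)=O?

Hydrogens are implicit in SMILES; fill each atom to its normal valence:
  6 × C: no H
  4 × C: 2 H each → 8
  4 × O: no H
  2 × C: 3 H each → 6
  2 × N: no H
  1 × C: 1 H
  1 × Cl: no H
  1 × F: no H
  1 × N: 2 H
  Total hydrogens = 17.

17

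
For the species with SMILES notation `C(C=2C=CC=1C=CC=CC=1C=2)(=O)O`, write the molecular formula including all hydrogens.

Heavy atoms from the SMILES: 11 C, 2 O.
Implicit hydrogens by atom environment:
  7 × C (aromatic): 1 H each → 7
  3 × C (aromatic): no H
  1 × C: no H
  1 × O: 1 H
  1 × O: no H
  Total hydrogens = 8.
Molecular formula: C11H8O2

C11H8O2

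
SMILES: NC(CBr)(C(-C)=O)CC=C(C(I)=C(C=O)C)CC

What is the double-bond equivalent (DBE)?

4

Molecular formula from the SMILES: C13H19BrINO2.
DoU = (2C + 2 + N − H − X)/2 = (2·13 + 2 + 1 − 19 − 2)/2 = 8/2 = 4.
(Structurally: 0 ring(s) + 4 π bond(s) = 4.)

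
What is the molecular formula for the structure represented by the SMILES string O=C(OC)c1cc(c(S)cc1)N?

Heavy atoms from the SMILES: 8 C, 1 N, 2 O, 1 S.
Implicit hydrogens by atom environment:
  3 × C (aromatic): 1 H each → 3
  3 × C (aromatic): no H
  2 × O: no H
  1 × C: 3 H
  1 × C: no H
  1 × N: 2 H
  1 × S: 1 H
  Total hydrogens = 9.
Molecular formula: C8H9NO2S

C8H9NO2S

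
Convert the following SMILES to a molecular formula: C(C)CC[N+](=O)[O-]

Heavy atoms from the SMILES: 4 C, 1 N, 2 O.
Implicit hydrogens by atom environment:
  3 × C: 2 H each → 6
  1 × C: 3 H
  1 × N (charge +1): no H
  1 × O: no H
  1 × O (charge -1): no H
  Total hydrogens = 9.
Molecular formula: C4H9NO2

C4H9NO2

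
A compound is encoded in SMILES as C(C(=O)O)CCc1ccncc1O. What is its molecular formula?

Heavy atoms from the SMILES: 9 C, 1 N, 3 O.
Implicit hydrogens by atom environment:
  3 × C: 2 H each → 6
  3 × C (aromatic): 1 H each → 3
  2 × C (aromatic): no H
  2 × O: 1 H each → 2
  1 × C: no H
  1 × N (aromatic): no H
  1 × O: no H
  Total hydrogens = 11.
Molecular formula: C9H11NO3

C9H11NO3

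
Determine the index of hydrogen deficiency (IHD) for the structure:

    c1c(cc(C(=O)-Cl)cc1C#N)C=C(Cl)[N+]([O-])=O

Molecular formula from the SMILES: C10H4Cl2N2O3.
DoU = (2C + 2 + N − H − X)/2 = (2·10 + 2 + 2 − 4 − 2)/2 = 18/2 = 9.
(Structurally: 1 ring(s) + 8 π bond(s) = 9.)

9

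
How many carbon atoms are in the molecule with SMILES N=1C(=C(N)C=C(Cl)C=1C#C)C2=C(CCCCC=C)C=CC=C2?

19

The symbol for carbon appears 19 times in the SMILES. (Cl is a single chlorine, not C + l.)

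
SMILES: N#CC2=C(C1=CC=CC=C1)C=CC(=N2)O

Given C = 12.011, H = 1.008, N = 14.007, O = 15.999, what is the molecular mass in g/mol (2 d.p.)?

196.21

Molecular formula: C12H8N2O.
M = 12×12.011 + 8×1.008 + 2×14.007 + 1×15.999 = 196.21 g/mol.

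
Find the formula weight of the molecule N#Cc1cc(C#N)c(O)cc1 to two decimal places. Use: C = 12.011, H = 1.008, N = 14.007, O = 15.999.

144.13

Molecular formula: C8H4N2O.
M = 8×12.011 + 4×1.008 + 2×14.007 + 1×15.999 = 144.13 g/mol.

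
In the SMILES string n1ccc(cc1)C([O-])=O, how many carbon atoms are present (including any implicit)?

6

The symbol for carbon appears 6 times in the SMILES. Lowercase c denotes aromatic carbon and counts toward C.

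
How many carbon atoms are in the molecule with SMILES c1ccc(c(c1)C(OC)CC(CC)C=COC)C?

The symbol for carbon appears 16 times in the SMILES. Lowercase c denotes aromatic carbon and counts toward C.

16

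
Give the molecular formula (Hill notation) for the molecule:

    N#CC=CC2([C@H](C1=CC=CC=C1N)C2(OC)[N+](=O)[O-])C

Heavy atoms from the SMILES: 14 C, 3 N, 3 O.
Implicit hydrogens by atom environment:
  4 × C (aromatic): 1 H each → 4
  3 × C: 1 H each → 3
  3 × C: no H
  2 × C: 3 H each → 6
  2 × C (aromatic): no H
  2 × O: no H
  1 × N: 2 H
  1 × N (charge +1): no H
  1 × N: no H
  1 × O (charge -1): no H
  Total hydrogens = 15.
Molecular formula: C14H15N3O3

C14H15N3O3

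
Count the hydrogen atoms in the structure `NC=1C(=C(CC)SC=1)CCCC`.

Hydrogens are implicit in SMILES; fill each atom to its normal valence:
  4 × C: 2 H each → 8
  3 × C (aromatic): no H
  2 × C: 3 H each → 6
  1 × C (aromatic): 1 H
  1 × N: 2 H
  1 × S (aromatic): no H
  Total hydrogens = 17.

17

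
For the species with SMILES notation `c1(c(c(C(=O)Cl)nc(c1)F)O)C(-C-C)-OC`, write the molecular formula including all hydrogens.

Heavy atoms from the SMILES: 10 C, 1 Cl, 1 F, 1 N, 3 O.
Implicit hydrogens by atom environment:
  4 × C (aromatic): no H
  2 × C: 3 H each → 6
  2 × O: no H
  1 × C: 2 H
  1 × C (aromatic): 1 H
  1 × C: 1 H
  1 × C: no H
  1 × Cl: no H
  1 × F: no H
  1 × N (aromatic): no H
  1 × O: 1 H
  Total hydrogens = 11.
Molecular formula: C10H11ClFNO3

C10H11ClFNO3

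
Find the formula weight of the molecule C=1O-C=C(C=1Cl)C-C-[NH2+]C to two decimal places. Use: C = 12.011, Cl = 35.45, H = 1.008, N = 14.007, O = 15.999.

Molecular formula: C7H11ClNO+.
M = 7×12.011 + 1×35.45 + 11×1.008 + 1×14.007 + 1×15.999 = 160.62 g/mol.

160.62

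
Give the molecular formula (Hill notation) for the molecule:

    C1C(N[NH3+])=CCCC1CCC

Heavy atoms from the SMILES: 9 C, 2 N.
Implicit hydrogens by atom environment:
  5 × C: 2 H each → 10
  2 × C: 1 H each → 2
  1 × C: 3 H
  1 × C: no H
  1 × N (charge +1): 3 H
  1 × N: 1 H
  Total hydrogens = 19.
Net charge +1.
Molecular formula: C9H19N2+

C9H19N2+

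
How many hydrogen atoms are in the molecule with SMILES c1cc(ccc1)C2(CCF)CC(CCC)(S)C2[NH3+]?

23

Hydrogens are implicit in SMILES; fill each atom to its normal valence:
  5 × C: 2 H each → 10
  5 × C (aromatic): 1 H each → 5
  2 × C: no H
  1 × C: 3 H
  1 × C: 1 H
  1 × C (aromatic): no H
  1 × F: no H
  1 × N (charge +1): 3 H
  1 × S: 1 H
  Total hydrogens = 23.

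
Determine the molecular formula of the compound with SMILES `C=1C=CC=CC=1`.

Heavy atoms from the SMILES: 6 C.
Implicit hydrogens by atom environment:
  6 × C (aromatic): 1 H each → 6
  Total hydrogens = 6.
Molecular formula: C6H6

C6H6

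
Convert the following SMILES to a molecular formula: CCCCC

C5H12

Heavy atoms from the SMILES: 5 C.
Implicit hydrogens by atom environment:
  3 × C: 2 H each → 6
  2 × C: 3 H each → 6
  Total hydrogens = 12.
Molecular formula: C5H12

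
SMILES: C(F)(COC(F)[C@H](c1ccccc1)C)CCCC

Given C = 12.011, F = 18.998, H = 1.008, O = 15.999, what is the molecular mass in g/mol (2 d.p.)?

Molecular formula: C15H22F2O.
M = 15×12.011 + 2×18.998 + 22×1.008 + 1×15.999 = 256.34 g/mol.

256.34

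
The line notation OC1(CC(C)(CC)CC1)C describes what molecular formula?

C9H18O

Heavy atoms from the SMILES: 9 C, 1 O.
Implicit hydrogens by atom environment:
  4 × C: 2 H each → 8
  3 × C: 3 H each → 9
  2 × C: no H
  1 × O: 1 H
  Total hydrogens = 18.
Molecular formula: C9H18O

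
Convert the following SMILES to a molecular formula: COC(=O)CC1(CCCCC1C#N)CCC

C13H21NO2

Heavy atoms from the SMILES: 13 C, 1 N, 2 O.
Implicit hydrogens by atom environment:
  7 × C: 2 H each → 14
  3 × C: no H
  2 × C: 3 H each → 6
  2 × O: no H
  1 × C: 1 H
  1 × N: no H
  Total hydrogens = 21.
Molecular formula: C13H21NO2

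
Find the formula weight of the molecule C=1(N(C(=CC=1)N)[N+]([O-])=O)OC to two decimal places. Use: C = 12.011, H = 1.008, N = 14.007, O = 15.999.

Molecular formula: C5H7N3O3.
M = 5×12.011 + 7×1.008 + 3×14.007 + 3×15.999 = 157.13 g/mol.

157.13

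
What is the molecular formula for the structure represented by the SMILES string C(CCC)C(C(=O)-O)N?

C6H13NO2

Heavy atoms from the SMILES: 6 C, 1 N, 2 O.
Implicit hydrogens by atom environment:
  3 × C: 2 H each → 6
  1 × C: 3 H
  1 × C: 1 H
  1 × C: no H
  1 × N: 2 H
  1 × O: 1 H
  1 × O: no H
  Total hydrogens = 13.
Molecular formula: C6H13NO2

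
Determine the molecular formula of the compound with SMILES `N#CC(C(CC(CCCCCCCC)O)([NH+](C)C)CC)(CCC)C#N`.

Heavy atoms from the SMILES: 21 C, 3 N, 1 O.
Implicit hydrogens by atom environment:
  11 × C: 2 H each → 22
  5 × C: 3 H each → 15
  4 × C: no H
  2 × N: no H
  1 × C: 1 H
  1 × N (charge +1): 1 H
  1 × O: 1 H
  Total hydrogens = 40.
Net charge +1.
Molecular formula: C21H40N3O+

C21H40N3O+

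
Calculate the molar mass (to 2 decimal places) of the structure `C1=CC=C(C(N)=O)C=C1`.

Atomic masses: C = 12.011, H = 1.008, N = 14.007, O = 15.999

121.14

Molecular formula: C7H7NO.
M = 7×12.011 + 7×1.008 + 1×14.007 + 1×15.999 = 121.14 g/mol.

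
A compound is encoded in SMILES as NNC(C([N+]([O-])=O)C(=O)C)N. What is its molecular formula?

C4H10N4O3

Heavy atoms from the SMILES: 4 C, 4 N, 3 O.
Implicit hydrogens by atom environment:
  2 × C: 1 H each → 2
  2 × N: 2 H each → 4
  2 × O: no H
  1 × C: 3 H
  1 × C: no H
  1 × N: 1 H
  1 × N (charge +1): no H
  1 × O (charge -1): no H
  Total hydrogens = 10.
Molecular formula: C4H10N4O3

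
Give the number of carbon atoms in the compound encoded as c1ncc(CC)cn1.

The symbol for carbon appears 6 times in the SMILES. Lowercase c denotes aromatic carbon and counts toward C.

6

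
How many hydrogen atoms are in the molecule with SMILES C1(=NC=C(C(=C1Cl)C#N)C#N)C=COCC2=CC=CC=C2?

10

Hydrogens are implicit in SMILES; fill each atom to its normal valence:
  6 × C (aromatic): 1 H each → 6
  5 × C (aromatic): no H
  2 × C: 1 H each → 2
  2 × C: no H
  2 × N: no H
  1 × C: 2 H
  1 × Cl: no H
  1 × N (aromatic): no H
  1 × O: no H
  Total hydrogens = 10.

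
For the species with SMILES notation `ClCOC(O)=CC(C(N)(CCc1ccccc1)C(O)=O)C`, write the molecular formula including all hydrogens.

Heavy atoms from the SMILES: 15 C, 1 Cl, 1 N, 4 O.
Implicit hydrogens by atom environment:
  5 × C (aromatic): 1 H each → 5
  3 × C: 2 H each → 6
  3 × C: no H
  2 × C: 1 H each → 2
  2 × O: 1 H each → 2
  2 × O: no H
  1 × C: 3 H
  1 × C (aromatic): no H
  1 × Cl: no H
  1 × N: 2 H
  Total hydrogens = 20.
Molecular formula: C15H20ClNO4

C15H20ClNO4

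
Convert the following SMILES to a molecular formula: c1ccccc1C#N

Heavy atoms from the SMILES: 7 C, 1 N.
Implicit hydrogens by atom environment:
  5 × C (aromatic): 1 H each → 5
  1 × C (aromatic): no H
  1 × C: no H
  1 × N: no H
  Total hydrogens = 5.
Molecular formula: C7H5N

C7H5N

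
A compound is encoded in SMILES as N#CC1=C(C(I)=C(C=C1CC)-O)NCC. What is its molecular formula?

Heavy atoms from the SMILES: 11 C, 1 I, 2 N, 1 O.
Implicit hydrogens by atom environment:
  5 × C (aromatic): no H
  2 × C: 3 H each → 6
  2 × C: 2 H each → 4
  1 × C (aromatic): 1 H
  1 × C: no H
  1 × I: no H
  1 × N: 1 H
  1 × N: no H
  1 × O: 1 H
  Total hydrogens = 13.
Molecular formula: C11H13IN2O

C11H13IN2O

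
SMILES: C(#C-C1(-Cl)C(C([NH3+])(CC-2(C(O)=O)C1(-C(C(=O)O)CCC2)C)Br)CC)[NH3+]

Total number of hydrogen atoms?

Hydrogens are implicit in SMILES; fill each atom to its normal valence:
  8 × C: no H
  5 × C: 2 H each → 10
  2 × C: 3 H each → 6
  2 × C: 1 H each → 2
  2 × N (charge +1): 3 H each → 6
  2 × O: 1 H each → 2
  2 × O: no H
  1 × Br: no H
  1 × Cl: no H
  Total hydrogens = 26.

26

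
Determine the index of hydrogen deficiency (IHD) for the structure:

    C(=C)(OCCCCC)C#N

3

Molecular formula from the SMILES: C8H13NO.
DoU = (2C + 2 + N − H − X)/2 = (2·8 + 2 + 1 − 13 − 0)/2 = 6/2 = 3.
(Structurally: 0 ring(s) + 3 π bond(s) = 3.)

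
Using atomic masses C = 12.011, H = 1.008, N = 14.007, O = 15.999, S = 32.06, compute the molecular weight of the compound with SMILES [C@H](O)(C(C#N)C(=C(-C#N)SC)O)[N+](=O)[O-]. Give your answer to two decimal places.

229.21

Molecular formula: C7H7N3O4S.
M = 7×12.011 + 7×1.008 + 3×14.007 + 4×15.999 + 1×32.06 = 229.21 g/mol.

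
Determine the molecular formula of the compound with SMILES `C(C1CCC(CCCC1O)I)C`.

Heavy atoms from the SMILES: 10 C, 1 I, 1 O.
Implicit hydrogens by atom environment:
  6 × C: 2 H each → 12
  3 × C: 1 H each → 3
  1 × C: 3 H
  1 × I: no H
  1 × O: 1 H
  Total hydrogens = 19.
Molecular formula: C10H19IO

C10H19IO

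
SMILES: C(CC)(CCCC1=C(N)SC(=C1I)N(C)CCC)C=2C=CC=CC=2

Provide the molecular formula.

Heavy atoms from the SMILES: 20 C, 1 I, 2 N, 1 S.
Implicit hydrogens by atom environment:
  6 × C: 2 H each → 12
  5 × C (aromatic): 1 H each → 5
  5 × C (aromatic): no H
  3 × C: 3 H each → 9
  1 × C: 1 H
  1 × I: no H
  1 × N: 2 H
  1 × N: no H
  1 × S (aromatic): no H
  Total hydrogens = 29.
Molecular formula: C20H29IN2S

C20H29IN2S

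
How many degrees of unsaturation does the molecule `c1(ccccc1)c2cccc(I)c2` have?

Molecular formula from the SMILES: C12H9I.
DoU = (2C + 2 + N − H − X)/2 = (2·12 + 2 + 0 − 9 − 1)/2 = 16/2 = 8.
(Structurally: 2 ring(s) + 6 π bond(s) = 8.)

8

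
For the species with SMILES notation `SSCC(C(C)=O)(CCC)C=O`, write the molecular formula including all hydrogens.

C8H14O2S2

Heavy atoms from the SMILES: 8 C, 2 O, 2 S.
Implicit hydrogens by atom environment:
  3 × C: 2 H each → 6
  2 × C: 3 H each → 6
  2 × C: no H
  2 × O: no H
  1 × C: 1 H
  1 × S: 1 H
  1 × S: no H
  Total hydrogens = 14.
Molecular formula: C8H14O2S2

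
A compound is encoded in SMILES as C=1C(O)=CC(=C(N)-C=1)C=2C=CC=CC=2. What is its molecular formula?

C12H11NO

Heavy atoms from the SMILES: 12 C, 1 N, 1 O.
Implicit hydrogens by atom environment:
  8 × C (aromatic): 1 H each → 8
  4 × C (aromatic): no H
  1 × N: 2 H
  1 × O: 1 H
  Total hydrogens = 11.
Molecular formula: C12H11NO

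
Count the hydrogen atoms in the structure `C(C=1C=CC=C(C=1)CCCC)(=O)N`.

Hydrogens are implicit in SMILES; fill each atom to its normal valence:
  4 × C (aromatic): 1 H each → 4
  3 × C: 2 H each → 6
  2 × C (aromatic): no H
  1 × C: 3 H
  1 × C: no H
  1 × N: 2 H
  1 × O: no H
  Total hydrogens = 15.

15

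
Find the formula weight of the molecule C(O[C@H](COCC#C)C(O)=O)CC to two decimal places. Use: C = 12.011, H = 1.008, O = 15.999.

Molecular formula: C9H14O4.
M = 9×12.011 + 14×1.008 + 4×15.999 = 186.21 g/mol.

186.21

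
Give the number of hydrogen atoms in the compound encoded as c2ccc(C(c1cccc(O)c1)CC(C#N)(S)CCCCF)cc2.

22

Hydrogens are implicit in SMILES; fill each atom to its normal valence:
  9 × C (aromatic): 1 H each → 9
  5 × C: 2 H each → 10
  3 × C (aromatic): no H
  2 × C: no H
  1 × C: 1 H
  1 × F: no H
  1 × N: no H
  1 × O: 1 H
  1 × S: 1 H
  Total hydrogens = 22.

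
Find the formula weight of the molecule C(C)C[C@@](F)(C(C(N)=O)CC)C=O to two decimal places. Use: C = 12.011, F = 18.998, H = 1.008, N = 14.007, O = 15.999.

Molecular formula: C9H16FNO2.
M = 9×12.011 + 1×18.998 + 16×1.008 + 1×14.007 + 2×15.999 = 189.23 g/mol.

189.23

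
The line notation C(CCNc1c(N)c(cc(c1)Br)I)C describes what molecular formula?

C10H14BrIN2

Heavy atoms from the SMILES: 1 Br, 10 C, 1 I, 2 N.
Implicit hydrogens by atom environment:
  4 × C (aromatic): no H
  3 × C: 2 H each → 6
  2 × C (aromatic): 1 H each → 2
  1 × Br: no H
  1 × C: 3 H
  1 × I: no H
  1 × N: 2 H
  1 × N: 1 H
  Total hydrogens = 14.
Molecular formula: C10H14BrIN2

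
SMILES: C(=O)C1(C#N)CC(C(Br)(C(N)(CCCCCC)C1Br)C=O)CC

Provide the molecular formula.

C17H26Br2N2O2

Heavy atoms from the SMILES: 2 Br, 17 C, 2 N, 2 O.
Implicit hydrogens by atom environment:
  7 × C: 2 H each → 14
  4 × C: 1 H each → 4
  4 × C: no H
  2 × Br: no H
  2 × C: 3 H each → 6
  2 × O: no H
  1 × N: 2 H
  1 × N: no H
  Total hydrogens = 26.
Molecular formula: C17H26Br2N2O2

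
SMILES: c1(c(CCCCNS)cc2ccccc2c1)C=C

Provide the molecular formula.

Heavy atoms from the SMILES: 16 C, 1 N, 1 S.
Implicit hydrogens by atom environment:
  6 × C (aromatic): 1 H each → 6
  5 × C: 2 H each → 10
  4 × C (aromatic): no H
  1 × C: 1 H
  1 × N: 1 H
  1 × S: 1 H
  Total hydrogens = 19.
Molecular formula: C16H19NS

C16H19NS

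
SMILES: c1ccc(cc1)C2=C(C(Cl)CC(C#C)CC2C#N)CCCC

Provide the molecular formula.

C20H22ClN

Heavy atoms from the SMILES: 20 C, 1 Cl, 1 N.
Implicit hydrogens by atom environment:
  5 × C: 2 H each → 10
  5 × C (aromatic): 1 H each → 5
  4 × C: 1 H each → 4
  4 × C: no H
  1 × C: 3 H
  1 × C (aromatic): no H
  1 × Cl: no H
  1 × N: no H
  Total hydrogens = 22.
Molecular formula: C20H22ClN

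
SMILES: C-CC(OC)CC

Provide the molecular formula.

C6H14O

Heavy atoms from the SMILES: 6 C, 1 O.
Implicit hydrogens by atom environment:
  3 × C: 3 H each → 9
  2 × C: 2 H each → 4
  1 × C: 1 H
  1 × O: no H
  Total hydrogens = 14.
Molecular formula: C6H14O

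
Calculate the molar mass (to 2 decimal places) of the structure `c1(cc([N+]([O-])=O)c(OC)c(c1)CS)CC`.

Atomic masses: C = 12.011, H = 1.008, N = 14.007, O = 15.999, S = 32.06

Molecular formula: C10H13NO3S.
M = 10×12.011 + 13×1.008 + 1×14.007 + 3×15.999 + 1×32.06 = 227.28 g/mol.

227.28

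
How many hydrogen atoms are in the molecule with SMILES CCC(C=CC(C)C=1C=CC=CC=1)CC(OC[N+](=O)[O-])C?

25

Hydrogens are implicit in SMILES; fill each atom to its normal valence:
  5 × C: 1 H each → 5
  5 × C (aromatic): 1 H each → 5
  3 × C: 3 H each → 9
  3 × C: 2 H each → 6
  2 × O: no H
  1 × C (aromatic): no H
  1 × N (charge +1): no H
  1 × O (charge -1): no H
  Total hydrogens = 25.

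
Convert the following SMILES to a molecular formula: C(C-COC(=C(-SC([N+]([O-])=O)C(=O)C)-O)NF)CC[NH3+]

Heavy atoms from the SMILES: 10 C, 1 F, 3 N, 5 O, 1 S.
Implicit hydrogens by atom environment:
  5 × C: 2 H each → 10
  3 × C: no H
  3 × O: no H
  1 × C: 3 H
  1 × C: 1 H
  1 × F: no H
  1 × N (charge +1): 3 H
  1 × N: 1 H
  1 × N (charge +1): no H
  1 × O: 1 H
  1 × O (charge -1): no H
  1 × S: no H
  Total hydrogens = 19.
Net charge +1.
Molecular formula: C10H19FN3O5S+

C10H19FN3O5S+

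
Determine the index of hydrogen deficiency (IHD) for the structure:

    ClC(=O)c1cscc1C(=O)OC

Molecular formula from the SMILES: C7H5ClO3S.
DoU = (2C + 2 + N − H − X)/2 = (2·7 + 2 + 0 − 5 − 1)/2 = 10/2 = 5.
(Structurally: 1 ring(s) + 4 π bond(s) = 5.)

5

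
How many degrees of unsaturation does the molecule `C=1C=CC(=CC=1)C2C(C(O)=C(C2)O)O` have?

6

Molecular formula from the SMILES: C11H12O3.
DoU = (2C + 2 + N − H − X)/2 = (2·11 + 2 + 0 − 12 − 0)/2 = 12/2 = 6.
(Structurally: 2 ring(s) + 4 π bond(s) = 6.)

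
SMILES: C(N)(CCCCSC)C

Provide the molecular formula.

Heavy atoms from the SMILES: 7 C, 1 N, 1 S.
Implicit hydrogens by atom environment:
  4 × C: 2 H each → 8
  2 × C: 3 H each → 6
  1 × C: 1 H
  1 × N: 2 H
  1 × S: no H
  Total hydrogens = 17.
Molecular formula: C7H17NS

C7H17NS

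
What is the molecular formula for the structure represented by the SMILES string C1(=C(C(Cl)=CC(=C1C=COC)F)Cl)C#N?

Heavy atoms from the SMILES: 10 C, 2 Cl, 1 F, 1 N, 1 O.
Implicit hydrogens by atom environment:
  5 × C (aromatic): no H
  2 × C: 1 H each → 2
  2 × Cl: no H
  1 × C: 3 H
  1 × C (aromatic): 1 H
  1 × C: no H
  1 × F: no H
  1 × N: no H
  1 × O: no H
  Total hydrogens = 6.
Molecular formula: C10H6Cl2FNO

C10H6Cl2FNO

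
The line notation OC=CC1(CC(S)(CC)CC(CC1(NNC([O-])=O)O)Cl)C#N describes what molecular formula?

C13H19ClN3O4S-

Heavy atoms from the SMILES: 13 C, 1 Cl, 3 N, 4 O, 1 S.
Implicit hydrogens by atom environment:
  5 × C: no H
  4 × C: 2 H each → 8
  3 × C: 1 H each → 3
  2 × N: 1 H each → 2
  2 × O: 1 H each → 2
  1 × C: 3 H
  1 × Cl: no H
  1 × N: no H
  1 × O: no H
  1 × O (charge -1): no H
  1 × S: 1 H
  Total hydrogens = 19.
Net charge -1.
Molecular formula: C13H19ClN3O4S-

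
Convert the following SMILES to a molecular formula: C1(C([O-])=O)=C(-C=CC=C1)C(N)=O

C8H6NO3-

Heavy atoms from the SMILES: 8 C, 1 N, 3 O.
Implicit hydrogens by atom environment:
  4 × C (aromatic): 1 H each → 4
  2 × C (aromatic): no H
  2 × C: no H
  2 × O: no H
  1 × N: 2 H
  1 × O (charge -1): no H
  Total hydrogens = 6.
Net charge -1.
Molecular formula: C8H6NO3-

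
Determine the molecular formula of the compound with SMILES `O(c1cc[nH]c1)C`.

C5H7NO

Heavy atoms from the SMILES: 5 C, 1 N, 1 O.
Implicit hydrogens by atom environment:
  3 × C (aromatic): 1 H each → 3
  1 × C: 3 H
  1 × C (aromatic): no H
  1 × N (aromatic): 1 H
  1 × O: no H
  Total hydrogens = 7.
Molecular formula: C5H7NO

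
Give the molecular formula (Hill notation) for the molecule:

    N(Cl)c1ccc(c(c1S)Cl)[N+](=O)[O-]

Heavy atoms from the SMILES: 6 C, 2 Cl, 2 N, 2 O, 1 S.
Implicit hydrogens by atom environment:
  4 × C (aromatic): no H
  2 × C (aromatic): 1 H each → 2
  2 × Cl: no H
  1 × N: 1 H
  1 × N (charge +1): no H
  1 × O: no H
  1 × O (charge -1): no H
  1 × S: 1 H
  Total hydrogens = 4.
Molecular formula: C6H4Cl2N2O2S

C6H4Cl2N2O2S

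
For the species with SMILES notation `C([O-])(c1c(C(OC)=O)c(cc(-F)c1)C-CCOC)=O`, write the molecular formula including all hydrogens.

C13H14FO5-

Heavy atoms from the SMILES: 13 C, 1 F, 5 O.
Implicit hydrogens by atom environment:
  4 × C (aromatic): no H
  4 × O: no H
  3 × C: 2 H each → 6
  2 × C: 3 H each → 6
  2 × C (aromatic): 1 H each → 2
  2 × C: no H
  1 × F: no H
  1 × O (charge -1): no H
  Total hydrogens = 14.
Net charge -1.
Molecular formula: C13H14FO5-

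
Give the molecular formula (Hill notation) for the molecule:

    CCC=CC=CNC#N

Heavy atoms from the SMILES: 7 C, 2 N.
Implicit hydrogens by atom environment:
  4 × C: 1 H each → 4
  1 × C: 3 H
  1 × C: 2 H
  1 × C: no H
  1 × N: 1 H
  1 × N: no H
  Total hydrogens = 10.
Molecular formula: C7H10N2

C7H10N2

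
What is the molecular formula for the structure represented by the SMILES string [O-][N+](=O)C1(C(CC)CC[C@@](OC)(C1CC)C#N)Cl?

Heavy atoms from the SMILES: 12 C, 1 Cl, 2 N, 3 O.
Implicit hydrogens by atom environment:
  4 × C: 2 H each → 8
  3 × C: 3 H each → 9
  3 × C: no H
  2 × C: 1 H each → 2
  2 × O: no H
  1 × Cl: no H
  1 × N: no H
  1 × N (charge +1): no H
  1 × O (charge -1): no H
  Total hydrogens = 19.
Molecular formula: C12H19ClN2O3

C12H19ClN2O3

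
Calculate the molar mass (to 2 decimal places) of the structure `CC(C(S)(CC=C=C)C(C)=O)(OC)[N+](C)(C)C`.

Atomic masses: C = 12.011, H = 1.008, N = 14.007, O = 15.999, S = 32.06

258.40

Molecular formula: C13H24NO2S+.
M = 13×12.011 + 24×1.008 + 1×14.007 + 2×15.999 + 1×32.06 = 258.40 g/mol.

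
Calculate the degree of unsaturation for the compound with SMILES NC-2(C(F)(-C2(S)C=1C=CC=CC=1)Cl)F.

Molecular formula from the SMILES: C9H8ClF2NS.
DoU = (2C + 2 + N − H − X)/2 = (2·9 + 2 + 1 − 8 − 3)/2 = 10/2 = 5.
(Structurally: 2 ring(s) + 3 π bond(s) = 5.)

5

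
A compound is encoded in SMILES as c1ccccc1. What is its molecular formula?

Heavy atoms from the SMILES: 6 C.
Implicit hydrogens by atom environment:
  6 × C (aromatic): 1 H each → 6
  Total hydrogens = 6.
Molecular formula: C6H6

C6H6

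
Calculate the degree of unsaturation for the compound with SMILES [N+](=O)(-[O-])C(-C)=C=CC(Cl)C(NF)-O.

3

Molecular formula from the SMILES: C6H8ClFN2O3.
DoU = (2C + 2 + N − H − X)/2 = (2·6 + 2 + 2 − 8 − 2)/2 = 6/2 = 3.
(Structurally: 0 ring(s) + 3 π bond(s) = 3.)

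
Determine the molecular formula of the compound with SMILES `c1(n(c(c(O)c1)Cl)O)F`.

C4H3ClFNO2

Heavy atoms from the SMILES: 4 C, 1 Cl, 1 F, 1 N, 2 O.
Implicit hydrogens by atom environment:
  3 × C (aromatic): no H
  2 × O: 1 H each → 2
  1 × C (aromatic): 1 H
  1 × Cl: no H
  1 × F: no H
  1 × N (aromatic): no H
  Total hydrogens = 3.
Molecular formula: C4H3ClFNO2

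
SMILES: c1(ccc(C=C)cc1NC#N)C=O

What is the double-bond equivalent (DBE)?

Molecular formula from the SMILES: C10H8N2O.
DoU = (2C + 2 + N − H − X)/2 = (2·10 + 2 + 2 − 8 − 0)/2 = 16/2 = 8.
(Structurally: 1 ring(s) + 7 π bond(s) = 8.)

8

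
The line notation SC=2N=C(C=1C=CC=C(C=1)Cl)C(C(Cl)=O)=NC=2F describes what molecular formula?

Heavy atoms from the SMILES: 11 C, 2 Cl, 1 F, 2 N, 1 O, 1 S.
Implicit hydrogens by atom environment:
  6 × C (aromatic): no H
  4 × C (aromatic): 1 H each → 4
  2 × Cl: no H
  2 × N (aromatic): no H
  1 × C: no H
  1 × F: no H
  1 × O: no H
  1 × S: 1 H
  Total hydrogens = 5.
Molecular formula: C11H5Cl2FN2OS

C11H5Cl2FN2OS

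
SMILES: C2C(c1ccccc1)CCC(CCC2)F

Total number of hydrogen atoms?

19

Hydrogens are implicit in SMILES; fill each atom to its normal valence:
  6 × C: 2 H each → 12
  5 × C (aromatic): 1 H each → 5
  2 × C: 1 H each → 2
  1 × C (aromatic): no H
  1 × F: no H
  Total hydrogens = 19.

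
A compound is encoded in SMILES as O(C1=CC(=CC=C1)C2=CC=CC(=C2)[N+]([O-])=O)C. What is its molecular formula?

Heavy atoms from the SMILES: 13 C, 1 N, 3 O.
Implicit hydrogens by atom environment:
  8 × C (aromatic): 1 H each → 8
  4 × C (aromatic): no H
  2 × O: no H
  1 × C: 3 H
  1 × N (charge +1): no H
  1 × O (charge -1): no H
  Total hydrogens = 11.
Molecular formula: C13H11NO3

C13H11NO3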